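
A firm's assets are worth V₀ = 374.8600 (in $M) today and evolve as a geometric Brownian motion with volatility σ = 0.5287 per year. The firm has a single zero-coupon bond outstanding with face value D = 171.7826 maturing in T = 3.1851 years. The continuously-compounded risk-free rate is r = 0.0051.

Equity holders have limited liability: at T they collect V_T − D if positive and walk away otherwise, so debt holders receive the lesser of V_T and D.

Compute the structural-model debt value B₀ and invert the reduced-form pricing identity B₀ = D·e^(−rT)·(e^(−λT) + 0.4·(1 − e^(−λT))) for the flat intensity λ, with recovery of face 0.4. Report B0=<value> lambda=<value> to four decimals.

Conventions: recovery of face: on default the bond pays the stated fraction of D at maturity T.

With assets at 374.8600 and a single debt payment of 171.7826 at 3.1851 years:
d₁ = [ln(V₀/D) + (r + σ²/2)T] / (σ√T)
   = [ln(374.8600/171.7826) + (0.0051 + 0.5·0.5287²)·3.1851] / (0.5287·√3.1851)
   = [0.780323 + 0.461399] / 0.943563 = 1.315993
d₂ = d₁ − σ√T = 1.315993 − 0.943563 = 0.372430
N(d₁) = 0.905912,  N(d₂) = 0.645214,  e^(−rT) = 0.983887
E₀ = V₀·N(d₁) − D·e^(−rT)·N(d₂)
   = 374.8600·0.905912 − 171.7826·0.983887·0.645214 = 230.539499
B₀ = V₀ − E₀ = 374.8600 − 230.539499 = 144.320501
e^(−λT) = (B₀·e^(rT)/D − 0.4)/(1 − 0.4) = (144.3205·1.016377/171.7826 − 0.4)/0.6 = 0.75648861
λ = −ln(0.75648861)/3.1851 = 0.087617

B0=144.3205 lambda=0.0876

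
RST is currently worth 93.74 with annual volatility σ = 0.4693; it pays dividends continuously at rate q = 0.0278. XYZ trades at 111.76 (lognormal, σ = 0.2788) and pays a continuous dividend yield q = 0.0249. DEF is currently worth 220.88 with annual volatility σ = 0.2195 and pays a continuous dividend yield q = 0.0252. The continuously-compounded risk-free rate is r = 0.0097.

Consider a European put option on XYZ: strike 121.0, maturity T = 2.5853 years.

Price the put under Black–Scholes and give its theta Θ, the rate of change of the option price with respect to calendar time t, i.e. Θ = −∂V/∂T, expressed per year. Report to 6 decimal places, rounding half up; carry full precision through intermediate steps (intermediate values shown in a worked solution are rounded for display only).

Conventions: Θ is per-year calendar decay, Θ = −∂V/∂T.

σ√T = 0.2788·√2.5853 = 0.448279
d₁ = (ln(S/K) + (r−q+σ²/2)T) / (σ√T) = (ln(111.76/121.0) + (0.0097−0.0249+0.2788²/2)·2.5853) / 0.448279 = (-0.079437 + 0.061180) / 0.448279 = -0.040726
d₂ = d₁ − σ√T = -0.040726 − 0.448279 = -0.489004
e^{−rT} = 0.975234
e^{−qT} = 0.937654
N(−d₁) = 0.516243,  N(−d₂) = 0.687581
Put price V = K·e^{−rT}·N(−d₂) − S·e^{−qT}·N(−d₁) = 81.136839 − 54.098228 = 27.038611
φ(d₁) = (1/√(2π))·e^{−d₁²/2} = 0.398612
Θ = −S·e^{−qT}·φ(d₁)·σ/(2√T) − q·S·e^{−qT}·N(−d₁) + r·K·e^{−rT}·N(−d₂) = −3.621482 − 1.347046 + 0.787027 = -4.181501

price = 27.038611
Θ = -4.181501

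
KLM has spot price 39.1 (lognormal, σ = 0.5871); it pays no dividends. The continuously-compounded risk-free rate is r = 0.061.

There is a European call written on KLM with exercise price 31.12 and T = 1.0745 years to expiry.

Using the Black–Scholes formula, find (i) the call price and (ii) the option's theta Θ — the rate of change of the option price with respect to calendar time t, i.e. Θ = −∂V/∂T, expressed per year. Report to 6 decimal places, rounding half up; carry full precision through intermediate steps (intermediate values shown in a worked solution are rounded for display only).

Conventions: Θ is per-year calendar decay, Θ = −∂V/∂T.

σ√T = 0.5871·√1.0745 = 0.608577
d₁ = (ln(S/K) + (r+σ²/2)T) / (σ√T) = (ln(39.1/31.12) + (0.061+0.5871²/2)·1.0745) / 0.608577 = (0.228272 + 0.250727) / 0.608577 = 0.787081
d₂ = d₁ − σ√T = 0.787081 − 0.608577 = 0.178504
e^{−rT} = 0.936557
N(d₁) = 0.784383,  N(d₂) = 0.570836
Call price V = S·N(d₁) − K·e^{−rT}·N(d₂) = 30.669365 − 16.637409 = 14.031956
φ(d₁) = (1/√(2π))·e^{−d₁²/2} = 0.292677
Θ = −S·φ(d₁)·σ/(2√T) − r·K·e^{−rT}·N(d₂) = −3.240737 − 1.014882 = -4.255619

price = 14.031956
Θ = -4.255619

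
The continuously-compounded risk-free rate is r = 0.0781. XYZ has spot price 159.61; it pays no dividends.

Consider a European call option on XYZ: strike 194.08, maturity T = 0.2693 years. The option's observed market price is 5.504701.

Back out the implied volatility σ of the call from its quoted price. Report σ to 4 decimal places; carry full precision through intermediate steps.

At σ = 0.4561 the Black–Scholes value reproduces the quote:
σ√T = 0.4561·√0.2693 = 0.236689
d₁ = (ln(S/K) + (r+σ²/2)T) / (σ√T) = (ln(159.61/194.08) + (0.0781+0.4561²/2)·0.2693) / 0.236689 = (-0.195537 + 0.049043) / 0.236689 = -0.618930
d₂ = d₁ − σ√T = -0.618930 − 0.236689 = -0.855619
e^{−rT} = 0.979187
N(d₁) = 0.267981,  N(d₂) = 0.196104
V = S·N(d₁) − K·e^{−rT}·N(d₂) = 42.772501 − 37.267799 = 5.504701 (matching the quote); vega is positive throughout, so no other σ reproduces this price

sigma = 0.4561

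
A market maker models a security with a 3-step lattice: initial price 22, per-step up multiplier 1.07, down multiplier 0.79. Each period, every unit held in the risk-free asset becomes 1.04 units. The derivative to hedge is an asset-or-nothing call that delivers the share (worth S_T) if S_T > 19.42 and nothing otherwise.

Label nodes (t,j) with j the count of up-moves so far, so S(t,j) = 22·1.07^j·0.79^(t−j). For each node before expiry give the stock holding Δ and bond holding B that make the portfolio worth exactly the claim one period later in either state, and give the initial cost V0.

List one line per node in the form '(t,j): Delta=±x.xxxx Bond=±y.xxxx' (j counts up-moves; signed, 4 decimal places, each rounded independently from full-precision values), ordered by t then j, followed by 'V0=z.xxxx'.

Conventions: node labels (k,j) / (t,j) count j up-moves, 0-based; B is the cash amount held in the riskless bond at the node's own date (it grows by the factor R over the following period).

Risk-neutral probability p* = (R−d)/(u−d) = (1.04−0.79)/(1.07−0.79) = 0.8929.
At maturity the claim pays: V(3,0)=0.0000, V(3,1)=0.0000, V(3,2)=19.8984, V(3,3)=26.9509
(2,0): S=13.7302. Δ = (V_up−V_dn)/(S_up−S_dn) = (0.0000−0.0000)/(14.6913−10.8469) = 0.0000. V = [p*·0.0000 + (1−p*)·0.0000]/1.04 = 0.0000. B = V − Δ·S = 0.0000.
(2,1): S=18.5966. Δ = (V_up−V_dn)/(S_up−S_dn) = (19.8984−0.0000)/(19.8984−14.6913) = 3.8214. V = [p*·19.8984 + (1−p*)·0.0000]/1.04 = 17.0831. B = V − Δ·S = -53.9825.
(2,2): S=25.1878. Δ = (V_up−V_dn)/(S_up−S_dn) = (26.9509−19.8984)/(26.9509−19.8984) = 1.0000. V = [p*·26.9509 + (1−p*)·19.8984]/1.04 = 25.1878. B = V − Δ·S = 0.0000.
(1,0): S=17.3800. Δ = (V_up−V_dn)/(S_up−S_dn) = (17.0831−0.0000)/(18.5966−13.7302) = 3.5104. V = [p*·17.0831 + (1−p*)·0.0000]/1.04 = 14.6661. B = V − Δ·S = -46.3449.
(1,1): S=23.5400. Δ = (V_up−V_dn)/(S_up−S_dn) = (25.1878−17.0831)/(25.1878−18.5966) = 1.2296. V = [p*·25.1878 + (1−p*)·17.0831]/1.04 = 23.3841. B = V − Δ·S = -5.5614.
(0,0): S=22.0000. Δ = (V_up−V_dn)/(S_up−S_dn) = (23.3841−14.6661)/(23.5400−17.3800) = 1.4153. V = [p*·23.3841 + (1−p*)·14.6661]/1.04 = 21.5865. B = V − Δ·S = -9.5491.
Sanity check at the root: Δ(0,0)·S0 + B(0,0) reproduces V0 = 21.5865.

(0,0): Delta=1.4153 Bond=-9.5491
(1,0): Delta=3.5104 Bond=-46.3449
(1,1): Delta=1.2296 Bond=-5.5614
(2,0): Delta=0.0000 Bond=0.0000
(2,1): Delta=3.8214 Bond=-53.9825
(2,2): Delta=1.0000 Bond=0.0000
V0=21.5865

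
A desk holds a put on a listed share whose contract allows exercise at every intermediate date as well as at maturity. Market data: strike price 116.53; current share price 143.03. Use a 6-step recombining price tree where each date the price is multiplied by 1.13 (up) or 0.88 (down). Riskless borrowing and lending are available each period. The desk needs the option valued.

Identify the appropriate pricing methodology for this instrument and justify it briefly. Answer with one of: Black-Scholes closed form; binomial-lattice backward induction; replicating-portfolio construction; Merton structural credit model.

framework: binomial-lattice backward induction

Key observation: the put (strike 116.53 on spot 143.03) is American-style on a 6-step discrete price model, so the early-exercise decision at every node requires stepwise backward valuation — a closed form cannot price the exercise right.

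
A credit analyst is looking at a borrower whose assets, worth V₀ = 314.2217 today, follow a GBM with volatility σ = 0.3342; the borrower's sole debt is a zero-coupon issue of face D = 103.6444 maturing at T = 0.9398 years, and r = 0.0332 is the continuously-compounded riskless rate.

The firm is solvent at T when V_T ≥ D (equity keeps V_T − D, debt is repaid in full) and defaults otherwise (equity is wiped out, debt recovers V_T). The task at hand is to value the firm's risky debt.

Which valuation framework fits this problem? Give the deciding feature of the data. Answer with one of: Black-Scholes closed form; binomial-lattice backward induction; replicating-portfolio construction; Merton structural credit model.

framework: Merton structural credit model

Key observation: the data describe a firm's assets (V₀ = 314.2217, GBM) and a single zero-coupon debt of face 103.6444, so credit quantities follow from equity-as-call in the structural model.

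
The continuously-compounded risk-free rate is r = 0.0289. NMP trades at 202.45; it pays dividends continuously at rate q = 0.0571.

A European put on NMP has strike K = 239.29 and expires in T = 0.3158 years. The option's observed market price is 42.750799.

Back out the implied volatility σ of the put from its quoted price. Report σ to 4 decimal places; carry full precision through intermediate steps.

At σ = 0.3547 the Black–Scholes value reproduces the quote:
σ√T = 0.3547·√0.3158 = 0.199328
d₁ = (ln(S/K) + (r−q+σ²/2)T) / (σ√T) = (ln(202.45/239.29) + (0.0289−0.0571+0.3547²/2)·0.3158) / 0.199328 = (-0.167183 + 0.010960) / 0.199328 = -0.783751
d₂ = d₁ − σ√T = -0.783751 − 0.199328 = -0.983078
e^{−rT} = 0.990915
e^{−qT} = 0.982129
N(−d₁) = 0.783407,  N(−d₂) = 0.837216
V = K·e^{−rT}·N(−d₂) − S·e^{−qT}·N(−d₁) = 198.517224 − 155.766425 = 42.750799 (equal to the quote); since ∂V/∂σ > 0 for all σ, the implied volatility is unique

sigma = 0.3547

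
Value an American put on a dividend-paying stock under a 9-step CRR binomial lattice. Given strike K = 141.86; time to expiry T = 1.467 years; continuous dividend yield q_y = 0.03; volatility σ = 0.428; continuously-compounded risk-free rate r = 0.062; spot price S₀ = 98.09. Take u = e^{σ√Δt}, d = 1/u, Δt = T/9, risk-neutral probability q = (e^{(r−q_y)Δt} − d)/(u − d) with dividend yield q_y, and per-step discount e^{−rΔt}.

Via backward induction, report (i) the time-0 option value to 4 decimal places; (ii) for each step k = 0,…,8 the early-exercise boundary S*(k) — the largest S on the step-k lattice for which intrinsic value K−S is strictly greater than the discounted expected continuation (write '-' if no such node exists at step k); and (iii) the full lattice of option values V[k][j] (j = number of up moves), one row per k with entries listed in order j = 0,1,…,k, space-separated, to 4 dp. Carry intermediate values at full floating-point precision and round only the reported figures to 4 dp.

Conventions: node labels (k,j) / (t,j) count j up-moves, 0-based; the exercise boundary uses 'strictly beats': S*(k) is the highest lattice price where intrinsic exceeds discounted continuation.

price = 48.1674
boundary = - - 69.4280 82.5239 69.4280 82.5239 69.4280 82.5239 98.0900
tree:
48.1674
59.8342 36.1511
72.4320 47.0275 24.7606
83.4497 59.3361 34.2688 14.6556
92.7189 72.4320 45.9256 21.9647 6.7936
100.5172 83.4497 59.3361 31.9103 11.3103 1.8865
107.0780 92.7189 72.4320 44.5896 18.4114 3.6090 0.0000
112.5976 100.5172 83.4497 59.3361 29.0508 6.9042 0.0000 0.0000
117.2413 107.0780 92.7189 72.4320 43.7700 13.2081 0.0000 0.0000 0.0000
121.1481 112.5976 100.5172 83.4497 59.3361 25.2677 0.0000 0.0000 0.0000 0.0000

params: Δt=0.16300 u=1.18863 d=0.84131 q=0.47196 e^(-rΔt)=0.98994
t_9 payoffs: 121.1481 112.5976 100.5172 83.4497 59.3361 25.2677 0.0000 0.0000 0.0000 0.0000
t_8: node(8,0) S=24.6187 payoff=117.2413 vs cont=115.9350 → 117.2413 [stop]  node(8,1) S=34.7820 payoff=107.0780 vs cont=105.8212 → 107.0780 [stop]  node(8,2) S=49.1411 payoff=92.7189 vs cont=91.5322 → 92.7189 [stop]  node(8,3) S=69.4280 payoff=72.4320 vs cont=71.3443 → 72.4320 [stop]  node(8,4) S=98.0900 payoff=43.7700 vs cont=42.8221 → 43.7700 [stop]  node(8,5) S=138.5845 payoff=3.2755 vs cont=13.2081 → 13.2081 [wait]  node(8,6) S=195.7965 payoff=0.0000 vs cont=0.0000 → 0.0000 [wait]  node(8,7) S=276.6272 payoff=0.0000 vs cont=0.0000 → 0.0000 [wait]  node(8,8) S=390.8273 payoff=0.0000 vs cont=0.0000 → 0.0000 [wait]  ⇒ S*(8)=98.0900
t_7: node(7,0) S=29.2624 payoff=112.5976 vs cont=111.3140 → 112.5976 [stop]  node(7,1) S=41.3428 payoff=100.5172 vs cont=99.2925 → 100.5172 [stop]  node(7,2) S=58.4103 payoff=83.4497 vs cont=82.3082 → 83.4497 [stop]  node(7,3) S=82.5239 payoff=59.3361 vs cont=58.3122 → 59.3361 [stop]  node(7,4) S=116.5923 payoff=25.2677 vs cont=29.0508 → 29.0508 [wait]  node(7,5) S=164.7251 payoff=0.0000 vs cont=6.9042 → 6.9042 [wait]  node(7,6) S=232.7286 payoff=0.0000 vs cont=0.0000 → 0.0000 [wait]  node(7,7) S=328.8061 payoff=0.0000 vs cont=0.0000 → 0.0000 [wait]  ⇒ S*(7)=82.5239
t_6: node(6,0) S=34.7820 payoff=107.0780 vs cont=105.8212 → 107.0780 [stop]  node(6,1) S=49.1411 payoff=92.7189 vs cont=91.5322 → 92.7189 [stop]  node(6,2) S=69.4280 payoff=72.4320 vs cont=71.3443 → 72.4320 [stop]  node(6,3) S=98.0900 payoff=43.7700 vs cont=44.5896 → 44.5896 [wait]  node(6,4) S=138.5845 payoff=3.2755 vs cont=18.4114 → 18.4114 [wait]  node(6,5) S=195.7965 payoff=0.0000 vs cont=3.6090 → 3.6090 [wait]  node(6,6) S=276.6272 payoff=0.0000 vs cont=0.0000 → 0.0000 [wait]  ⇒ S*(6)=69.4280
t_5: node(5,0) S=41.3428 payoff=100.5172 vs cont=99.2925 → 100.5172 [stop]  node(5,1) S=58.4103 payoff=83.4497 vs cont=82.3082 → 83.4497 [stop]  node(5,2) S=82.5239 payoff=59.3361 vs cont=58.6952 → 59.3361 [stop]  node(5,3) S=116.5923 payoff=25.2677 vs cont=31.9103 → 31.9103 [wait]  node(5,4) S=164.7251 payoff=0.0000 vs cont=11.3103 → 11.3103 [wait]  node(5,5) S=232.7286 payoff=0.0000 vs cont=1.8865 → 1.8865 [wait]  ⇒ S*(5)=82.5239
t_4: node(4,0) S=49.1411 payoff=92.7189 vs cont=91.5322 → 92.7189 [stop]  node(4,1) S=69.4280 payoff=72.4320 vs cont=71.3443 → 72.4320 [stop]  node(4,2) S=98.0900 payoff=43.7700 vs cont=45.9256 → 45.9256 [wait]  node(4,3) S=138.5845 payoff=3.2755 vs cont=21.9647 → 21.9647 [wait]  node(4,4) S=195.7965 payoff=0.0000 vs cont=6.7936 → 6.7936 [wait]  ⇒ S*(4)=69.4280
t_3: node(3,0) S=58.4103 payoff=83.4497 vs cont=82.3082 → 83.4497 [stop]  node(3,1) S=82.5239 payoff=59.3361 vs cont=59.3194 → 59.3361 [stop]  node(3,2) S=116.5923 payoff=25.2677 vs cont=34.2688 → 34.2688 [wait]  node(3,3) S=164.7251 payoff=0.0000 vs cont=14.6556 → 14.6556 [wait]  ⇒ S*(3)=82.5239
t_2: node(2,0) S=69.4280 payoff=72.4320 vs cont=71.3443 → 72.4320 [stop]  node(2,1) S=98.0900 payoff=43.7700 vs cont=47.0275 → 47.0275 [wait]  node(2,2) S=138.5845 payoff=3.2755 vs cont=24.7606 → 24.7606 [wait]  ⇒ S*(2)=69.4280
t_1: node(1,0) S=82.5239 payoff=59.3361 vs cont=59.8342 → 59.8342 [wait]  node(1,1) S=116.5923 payoff=25.2677 vs cont=36.1511 → 36.1511 [wait]  ⇒ S*(1)=-
t_0: node(0,0) S=98.0900 payoff=43.7700 vs cont=48.1674 → 48.1674 [wait]  ⇒ S*(0)=-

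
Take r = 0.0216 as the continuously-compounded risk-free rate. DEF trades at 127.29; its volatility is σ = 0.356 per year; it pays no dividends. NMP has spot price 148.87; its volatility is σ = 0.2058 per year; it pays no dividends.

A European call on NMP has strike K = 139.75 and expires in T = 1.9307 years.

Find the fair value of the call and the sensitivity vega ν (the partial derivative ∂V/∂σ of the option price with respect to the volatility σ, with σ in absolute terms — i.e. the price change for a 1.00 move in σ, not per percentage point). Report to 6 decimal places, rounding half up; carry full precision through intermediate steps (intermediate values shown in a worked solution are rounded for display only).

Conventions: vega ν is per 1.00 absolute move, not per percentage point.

price = 24.558758
ν = 72.463421

σ√T = 0.2058·√1.9307 = 0.285958
d₁ = (ln(S/K) + (r+σ²/2)T) / (σ√T) = (ln(148.87/139.75) + (0.0216+0.2058²/2)·1.9307) / 0.285958 = (0.063218 + 0.082589) / 0.285958 = 0.509891
d₂ = d₁ − σ√T = 0.509891 − 0.285958 = 0.223932
e^{−rT} = 0.959154
N(d₁) = 0.694936,  N(d₂) = 0.588595
Call price V = S·N(d₁) − K·e^{−rT}·N(d₂) = 103.455126 − 78.896368 = 24.558758
φ(d₁) = (1/√(2π))·e^{−d₁²/2} = 0.350311
ν = S·φ(d₁)·√T = 72.463421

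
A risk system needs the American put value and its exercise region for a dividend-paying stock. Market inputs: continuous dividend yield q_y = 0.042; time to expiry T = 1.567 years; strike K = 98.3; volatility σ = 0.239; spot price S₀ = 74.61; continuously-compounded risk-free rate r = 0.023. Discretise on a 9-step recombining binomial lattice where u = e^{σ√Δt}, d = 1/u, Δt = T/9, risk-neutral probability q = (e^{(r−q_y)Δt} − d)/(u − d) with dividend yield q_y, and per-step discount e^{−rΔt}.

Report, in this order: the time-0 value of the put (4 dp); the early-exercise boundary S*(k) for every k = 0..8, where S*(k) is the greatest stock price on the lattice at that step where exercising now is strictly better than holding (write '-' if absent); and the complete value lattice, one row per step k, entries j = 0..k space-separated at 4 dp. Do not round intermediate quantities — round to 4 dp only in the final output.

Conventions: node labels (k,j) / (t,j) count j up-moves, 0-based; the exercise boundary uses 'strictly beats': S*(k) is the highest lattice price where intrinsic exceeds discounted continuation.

Δt=0.17411, u=1.10487, d=0.90508, q=0.45856, disc=e^(-rΔt)=0.99600
k=9 terminal: V=max(K-S,0) → 67.8911 61.1788 52.9849 42.9822 30.7716 15.8657 0.0000 0.0000 0.0000 0.0000
k=8: j=0 S=33.5978 intr=64.7022 cont=64.5541 V=64.7022[EX]; j=1 S=41.0141 intr=57.2859 cont=57.1919 V=57.2859[EX]; j=2 S=50.0673 intr=48.2327 cont=48.2046 V=48.2327[EX]; j=3 S=61.1189 intr=37.1811 cont=37.2335 V=37.2335[hold]; j=4 S=74.6100 intr=23.6900 cont=23.8407 V=23.8407[hold]; j=5 S=91.0790 intr=7.2210 cont=8.5560 V=8.5560[hold]; j=6 S=111.1834 intr=0.0000 cont=0.0000 V=0.0000[hold]; j=7 S=135.7255 intr=0.0000 cont=0.0000 V=0.0000[hold]; j=8 S=165.6849 intr=0.0000 cont=0.0000 V=0.0000[hold]  S*(8)=50.0673
k=7: j=0 S=37.1212 intr=61.1788 cont=61.0564 V=61.1788[EX]; j=1 S=45.3151 intr=52.9849 cont=52.9222 V=52.9849[EX]; j=2 S=55.3178 intr=42.9822 cont=43.0163 V=43.0163[hold]; j=3 S=67.5284 intr=30.7716 cont=30.9679 V=30.9679[hold]; j=4 S=82.4343 intr=15.8657 cont=16.7646 V=16.7646[hold]; j=5 S=100.6304 intr=0.0000 cont=4.6141 V=4.6141[hold]; j=6 S=122.8431 intr=0.0000 cont=0.0000 V=0.0000[hold]; j=7 S=149.9589 intr=0.0000 cont=0.0000 V=0.0000[hold]  S*(7)=45.3151
k=6: j=0 S=41.0141 intr=57.2859 cont=57.1919 V=57.2859[EX]; j=1 S=50.0673 intr=48.2327 cont=48.2202 V=48.2327[EX]; j=2 S=61.1189 intr=37.1811 cont=37.3416 V=37.3416[hold]; j=3 S=74.6100 intr=23.6900 cont=24.3571 V=24.3571[hold]; j=4 S=91.0790 intr=7.2210 cont=11.1481 V=11.1481[hold]; j=5 S=111.1834 intr=0.0000 cont=2.4883 V=2.4883[hold]; j=6 S=135.7255 intr=0.0000 cont=0.0000 V=0.0000[hold]  S*(6)=50.0673
k=5: j=0 S=45.3151 intr=52.9849 cont=52.9222 V=52.9849[EX]; j=1 S=55.3178 intr=42.9822 cont=43.0657 V=43.0657[hold]; j=2 S=67.5284 intr=30.7716 cont=31.2620 V=31.2620[hold]; j=3 S=82.4343 intr=15.8657 cont=18.2269 V=18.2269[hold]; j=4 S=100.6304 intr=0.0000 cont=7.1484 V=7.1484[hold]; j=5 S=122.8431 intr=0.0000 cont=1.3419 V=1.3419[hold]  S*(5)=45.3151
k=4: j=0 S=50.0673 intr=48.2327 cont=48.2428 V=48.2428[hold]; j=1 S=61.1189 intr=37.1811 cont=37.5025 V=37.5025[hold]; j=2 S=74.6100 intr=23.6900 cont=25.1836 V=25.1836[hold]; j=3 S=91.0790 intr=7.2210 cont=13.0942 V=13.0942[hold]; j=4 S=111.1834 intr=0.0000 cont=4.4678 V=4.4678[hold]  S*(4)=-
k=3: j=0 S=55.3178 intr=42.9822 cont=43.1446 V=43.1446[hold]; j=1 S=67.5284 intr=30.7716 cont=31.7263 V=31.7263[hold]; j=2 S=82.4343 intr=15.8657 cont=19.5614 V=19.5614[hold]; j=3 S=100.6304 intr=0.0000 cont=9.1020 V=9.1020[hold]  S*(3)=-
k=2: j=0 S=61.1189 intr=37.1811 cont=37.7572 V=37.7572[hold]; j=1 S=74.6100 intr=23.6900 cont=26.0435 V=26.0435[hold]; j=2 S=91.0790 intr=7.2210 cont=14.7062 V=14.7062[hold]  S*(2)=-
k=1: j=0 S=67.5284 intr=30.7716 cont=32.2563 V=32.2563[hold]; j=1 S=82.4343 intr=15.8657 cont=20.7614 V=20.7614[hold]  S*(1)=-
k=0: j=0 S=74.6100 intr=23.6900 cont=26.8774 V=26.8774[hold]  S*(0)=-

price = 26.8774
boundary = - - - - - 45.3151 50.0673 45.3151 50.0673
tree:
26.8774
32.2563 20.7614
37.7572 26.0435 14.7062
43.1446 31.7263 19.5614 9.1020
48.2428 37.5025 25.1836 13.0942 4.4678
52.9849 43.0657 31.2620 18.2269 7.1484 1.3419
57.2859 48.2327 37.3416 24.3571 11.1481 2.4883 0.0000
61.1788 52.9849 43.0163 30.9679 16.7646 4.6141 0.0000 0.0000
64.7022 57.2859 48.2327 37.2335 23.8407 8.5560 0.0000 0.0000 0.0000
67.8911 61.1788 52.9849 42.9822 30.7716 15.8657 0.0000 0.0000 0.0000 0.0000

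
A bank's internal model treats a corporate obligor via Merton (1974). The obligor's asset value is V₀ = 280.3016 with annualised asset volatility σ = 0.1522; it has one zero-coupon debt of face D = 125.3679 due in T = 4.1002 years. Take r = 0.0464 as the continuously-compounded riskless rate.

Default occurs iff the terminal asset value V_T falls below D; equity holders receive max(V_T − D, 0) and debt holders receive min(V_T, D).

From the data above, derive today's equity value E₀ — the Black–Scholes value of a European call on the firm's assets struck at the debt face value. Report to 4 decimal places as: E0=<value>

E0=176.6620

Apply the equity-as-call identities (strike 125.3679, horizon 4.1002 years):
d₁ = [ln(V₀/D) + (r + σ²/2)T] / (σ√T)
   = [ln(280.3016/125.3679) + (0.0464 + 0.5·0.1522²)·4.1002] / (0.1522·√4.1002)
   = [0.804614 + 0.237740] / 0.308189 = 3.382187
d₂ = d₁ − σ√T = 3.382187 − 0.308189 = 3.073998
N(d₁) = 0.999640,  N(d₂) = 0.998944,  e^(−rT) = 0.826753
E₀ = V₀·N(d₁) − D·e^(−rT)·N(d₂)
   = 280.3016·0.999640 − 125.3679·0.826753·0.998944 = 176.661985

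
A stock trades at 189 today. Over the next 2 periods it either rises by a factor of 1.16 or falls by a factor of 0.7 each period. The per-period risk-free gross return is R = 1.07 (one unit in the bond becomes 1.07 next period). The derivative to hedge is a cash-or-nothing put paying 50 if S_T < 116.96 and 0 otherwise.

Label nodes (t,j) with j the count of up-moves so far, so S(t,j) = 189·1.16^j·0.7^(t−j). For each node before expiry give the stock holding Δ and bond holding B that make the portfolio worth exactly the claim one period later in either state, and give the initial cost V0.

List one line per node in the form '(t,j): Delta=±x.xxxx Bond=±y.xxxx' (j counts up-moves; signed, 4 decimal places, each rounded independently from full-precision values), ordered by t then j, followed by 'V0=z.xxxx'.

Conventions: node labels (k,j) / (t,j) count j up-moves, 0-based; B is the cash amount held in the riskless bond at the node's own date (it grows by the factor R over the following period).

Arbitrage-free pricing uses the up-move probability p* = (R−d)/(u−d) = 0.8043, discounting each step at R = 1.07.
Terminal payoffs: V(2,0)=50.0000, V(2,1)=0.0000, V(2,2)=0.0000
(1,0): S=132.3000. Δ = (V_up−V_dn)/(S_up−S_dn) = (0.0000−50.0000)/(153.4680−92.6100) = -0.8216. V = [p*·0.0000 + (1−p*)·50.0000]/1.07 = 9.1426. B = V − Δ·S = 117.8383.
(1,1): S=219.2400. Δ = (V_up−V_dn)/(S_up−S_dn) = (0.0000−0.0000)/(254.3184−153.4680) = 0.0000. V = [p*·0.0000 + (1−p*)·0.0000]/1.07 = 0.0000. B = V − Δ·S = 0.0000.
(0,0): S=189.0000. Δ = (V_up−V_dn)/(S_up−S_dn) = (0.0000−9.1426)/(219.2400−132.3000) = -0.1052. V = [p*·0.0000 + (1−p*)·9.1426]/1.07 = 1.6718. B = V − Δ·S = 21.5470.
Verification: the root portfolio costs Δ(0,0)·S0 + B(0,0) = 1.6718, matching V0.

(0,0): Delta=-0.1052 Bond=21.5470
(1,0): Delta=-0.8216 Bond=117.8383
(1,1): Delta=0.0000 Bond=0.0000
V0=1.6718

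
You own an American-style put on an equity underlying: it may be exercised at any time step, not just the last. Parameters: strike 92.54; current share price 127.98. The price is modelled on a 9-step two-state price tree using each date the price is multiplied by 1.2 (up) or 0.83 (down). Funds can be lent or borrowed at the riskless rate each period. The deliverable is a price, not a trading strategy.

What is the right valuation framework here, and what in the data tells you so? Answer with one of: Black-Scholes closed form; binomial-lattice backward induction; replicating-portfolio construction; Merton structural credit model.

framework: binomial-lattice backward induction

Key observation: the put (strike 92.54 on spot 127.98) is American-style on a 9-step discrete price model, so the early-exercise decision at every node requires stepwise backward valuation — a closed form cannot price the exercise right.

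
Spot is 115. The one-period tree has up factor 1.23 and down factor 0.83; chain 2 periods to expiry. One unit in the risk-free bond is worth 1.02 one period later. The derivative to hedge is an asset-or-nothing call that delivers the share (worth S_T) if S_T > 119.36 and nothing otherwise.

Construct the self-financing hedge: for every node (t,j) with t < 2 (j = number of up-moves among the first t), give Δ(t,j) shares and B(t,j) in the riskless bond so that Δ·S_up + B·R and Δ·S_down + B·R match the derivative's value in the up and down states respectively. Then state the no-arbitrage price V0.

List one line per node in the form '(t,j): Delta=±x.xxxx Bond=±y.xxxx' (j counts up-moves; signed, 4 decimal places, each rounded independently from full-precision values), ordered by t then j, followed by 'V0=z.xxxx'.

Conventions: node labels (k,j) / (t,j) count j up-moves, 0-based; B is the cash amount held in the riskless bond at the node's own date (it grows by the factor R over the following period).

The replicating-portfolio and risk-neutral prices coincide; use p* = (1.02−0.83)/(1.23−0.83) = 0.4750 for the latter.
Terminal payoffs: V(2,0)=0.0000, V(2,1)=0.0000, V(2,2)=173.9835
  t=1,j=0: stock 95.4500 → up 117.4035 (V=0.0000), down 79.2235 (V=0.0000). Price 0.0000; hedge Δ=0.0000, bond B=0.0000.
  t=1,j=1: stock 141.4500 → up 173.9835 (V=173.9835), down 117.4035 (V=0.0000). Price 81.0217; hedge Δ=3.0750, bond B=-353.9370.
  t=0,j=0: stock 115.0000 → up 141.4500 (V=81.0217), down 95.4500 (V=0.0000). Price 37.7307; hedge Δ=1.7613, bond B=-164.8236.
Verification: the root portfolio costs Δ(0,0)·S0 + B(0,0) = 37.7307, matching V0.

(0,0): Delta=1.7613 Bond=-164.8236
(1,0): Delta=0.0000 Bond=0.0000
(1,1): Delta=3.0750 Bond=-353.9370
V0=37.7307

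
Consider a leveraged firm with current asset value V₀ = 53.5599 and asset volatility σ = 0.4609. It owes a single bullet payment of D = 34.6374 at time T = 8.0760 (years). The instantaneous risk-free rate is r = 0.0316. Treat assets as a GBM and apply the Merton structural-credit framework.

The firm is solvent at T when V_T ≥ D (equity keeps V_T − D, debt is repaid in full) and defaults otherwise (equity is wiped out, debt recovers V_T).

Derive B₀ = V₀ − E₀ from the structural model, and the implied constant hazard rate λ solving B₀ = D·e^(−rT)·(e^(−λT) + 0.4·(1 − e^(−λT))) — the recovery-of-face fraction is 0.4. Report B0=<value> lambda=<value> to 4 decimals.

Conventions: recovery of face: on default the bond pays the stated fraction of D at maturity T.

Work the structural quantities from V₀ = 53.5599 against face 34.6374:
d₁ = [ln(V₀/D) + (r + σ²/2)T] / (σ√T)
   = [ln(53.5599/34.6374) + (0.0316 + 0.5·0.4609²)·8.0760] / (0.4609·√8.0760)
   = [0.435867 + 1.112989] / 1.309800 = 1.182514
d₂ = d₁ − σ√T = 1.182514 − 1.309800 = -0.127286
N(d₁) = 0.881499,  N(d₂) = 0.449357,  e^(−rT) = 0.774760
E₀ = V₀·N(d₁) − D·e^(−rT)·N(d₂)
   = 53.5599·0.881499 − 34.6374·0.774760·0.449357 = 35.154197
B₀ = V₀ − E₀ = 53.5599 − 35.154197 = 18.405703
e^(−λT) = (B₀·e^(rT)/D − 0.4)/(1 − 0.4) = (18.4057·1.290722/34.6374 − 0.4)/0.6 = 0.47644446
λ = −ln(0.47644446)/8.0760 = 0.091803

B0=18.4057 lambda=0.0918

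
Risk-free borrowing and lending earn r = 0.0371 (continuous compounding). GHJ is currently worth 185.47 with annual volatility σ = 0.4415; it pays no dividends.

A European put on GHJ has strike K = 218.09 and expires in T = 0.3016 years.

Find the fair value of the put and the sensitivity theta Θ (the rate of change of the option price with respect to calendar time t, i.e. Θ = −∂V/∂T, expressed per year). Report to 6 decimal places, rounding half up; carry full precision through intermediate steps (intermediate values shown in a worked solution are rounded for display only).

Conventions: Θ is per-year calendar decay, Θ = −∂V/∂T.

price = 38.051737
Θ = -20.064726

σ√T = 0.4415·√0.3016 = 0.242464
d₁ = (ln(S/K) + (r+σ²/2)T) / (σ√T) = (ln(185.47/218.09) + (0.0371+0.4415²/2)·0.3016) / 0.242464 = (-0.162015 + 0.040584) / 0.242464 = -0.500822
d₂ = d₁ − σ√T = -0.500822 − 0.242464 = -0.743285
e^{−rT} = 0.988873
N(−d₁) = 0.691752,  N(−d₂) = 0.771346
Put price V = K·e^{−rT}·N(−d₂) − S·N(−d₁) = 166.350940 − 128.299202 = 38.051737
φ(d₁) = (1/√(2π))·e^{−d₁²/2} = 0.351921
Θ = −S·φ(d₁)·σ/(2√T) + r·K·e^{−rT}·N(−d₂) = −26.236346 + 6.171620 = -20.064726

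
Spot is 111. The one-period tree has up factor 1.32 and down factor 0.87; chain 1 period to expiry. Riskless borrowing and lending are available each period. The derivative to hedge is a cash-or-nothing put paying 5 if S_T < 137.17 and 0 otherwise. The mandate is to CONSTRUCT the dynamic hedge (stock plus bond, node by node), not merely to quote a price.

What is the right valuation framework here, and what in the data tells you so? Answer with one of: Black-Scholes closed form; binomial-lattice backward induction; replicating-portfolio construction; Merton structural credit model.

Key observation: a price alone would not answer the question — the per-node share/bond construction on the spot-111, 1.32/0.87 tree is required, and only the replicating-portfolio method yields it.

framework: replicating-portfolio construction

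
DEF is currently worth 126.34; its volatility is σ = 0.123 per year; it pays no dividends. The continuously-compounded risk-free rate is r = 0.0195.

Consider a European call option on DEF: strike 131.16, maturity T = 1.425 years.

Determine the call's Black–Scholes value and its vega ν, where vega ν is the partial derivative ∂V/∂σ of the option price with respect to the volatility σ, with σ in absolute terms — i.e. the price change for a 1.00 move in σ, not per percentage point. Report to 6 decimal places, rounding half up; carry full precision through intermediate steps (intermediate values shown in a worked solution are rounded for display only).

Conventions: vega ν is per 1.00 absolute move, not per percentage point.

price = 6.833004
ν = 60.165234

σ√T = 0.123·√1.425 = 0.146829
d₁ = (ln(S/K) + (r+σ²/2)T) / (σ√T) = (ln(126.34/131.16) + (0.0195+0.123²/2)·1.425) / 0.146829 = (-0.037441 + 0.038567) / 0.146829 = 0.007666
d₂ = d₁ − σ√T = 0.007666 − 0.146829 = -0.139163
e^{−rT} = 0.972595
N(d₁) = 0.503058,  N(d₂) = 0.444661
Call price V = S·N(d₁) − K·e^{−rT}·N(d₂) = 63.556399 − 56.723395 = 6.833004
φ(d₁) = (1/√(2π))·e^{−d₁²/2} = 0.398931
ν = S·φ(d₁)·√T = 60.165234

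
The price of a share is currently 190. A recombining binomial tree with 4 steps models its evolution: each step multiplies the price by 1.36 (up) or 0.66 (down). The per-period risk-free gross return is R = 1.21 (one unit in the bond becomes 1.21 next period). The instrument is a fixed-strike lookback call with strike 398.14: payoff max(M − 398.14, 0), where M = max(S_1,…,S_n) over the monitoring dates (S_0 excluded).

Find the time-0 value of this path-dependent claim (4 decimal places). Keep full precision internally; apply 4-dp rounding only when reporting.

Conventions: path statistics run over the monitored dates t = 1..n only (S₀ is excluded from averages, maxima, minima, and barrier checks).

Risk-neutral up-probability p* = (R−d)/(u−d) = (1.21−0.66)/(1.36−0.66) = 0.7857; the claim prices as the p*-weighted sum of path payoffs discounted by R^4.
Enumerate all 2^4 = 16 price paths (U = up ×1.36, D = down ×0.66); each path with k up-moves has probability p*^k·(1−p*)^(4−k).
DDDD: M=125.4000, payoff=0.0000, prob=0.002108
UDDD: M=258.4000, payoff=0.0000, prob=0.007731
DUDD: M=170.5440, payoff=0.0000, prob=0.007731
UUDD: M=351.4240, payoff=0.0000, prob=0.028348
DDUD: M=125.4000, payoff=0.0000, prob=0.007731
UDUD: M=258.4000, payoff=0.0000, prob=0.028348
DUUD: M=231.9398, payoff=0.0000, prob=0.028348
UUUD: M=477.9366, payoff=79.7966, prob=0.103941
DDDU: M=125.4000, payoff=0.0000, prob=0.007731
UDDU: M=258.4000, payoff=0.0000, prob=0.028348
DUDU: M=170.5440, payoff=0.0000, prob=0.028348
UUDU: M=351.4240, payoff=0.0000, prob=0.103941
DDUU: M=153.0803, payoff=0.0000, prob=0.028348
UDUU: M=315.4382, payoff=0.0000, prob=0.103941
DUUU: M=315.4382, payoff=0.0000, prob=0.103941
UUUU: M=649.9938, payoff=251.8538, prob=0.381117
Price = Σ prob·payoff / R^4 = 104.279985 / 2.143589 = 48.6474

price = 48.6474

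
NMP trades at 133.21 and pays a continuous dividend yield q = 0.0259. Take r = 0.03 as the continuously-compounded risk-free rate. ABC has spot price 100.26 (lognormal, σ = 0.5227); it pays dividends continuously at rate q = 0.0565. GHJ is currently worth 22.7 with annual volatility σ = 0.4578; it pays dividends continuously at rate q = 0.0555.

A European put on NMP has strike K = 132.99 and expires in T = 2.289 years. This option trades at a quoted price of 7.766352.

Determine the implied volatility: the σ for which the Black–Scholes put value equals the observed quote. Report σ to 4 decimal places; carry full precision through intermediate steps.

At σ = 0.1121 the Black–Scholes value reproduces the quote:
σ√T = 0.1121·√2.289 = 0.169601
d₁ = (ln(S/K) + (r−q+σ²/2)T) / (σ√T) = (ln(133.21/132.99) + (0.03−0.0259+0.1121²/2)·2.289) / 0.169601 = (0.001653 + 0.023767) / 0.169601 = 0.149881
d₂ = d₁ − σ√T = 0.149881 − 0.169601 = -0.019720
e^{−rT} = 0.933635
e^{−qT} = 0.942438
N(−d₁) = 0.440429,  N(−d₂) = 0.507866
V = K·e^{−rT}·N(−d₂) − S·e^{−qT}·N(−d₁) = 63.058774 − 55.292422 = 7.766352 (equal to the quote); since ∂V/∂σ > 0 for all σ, the implied volatility is unique

sigma = 0.1121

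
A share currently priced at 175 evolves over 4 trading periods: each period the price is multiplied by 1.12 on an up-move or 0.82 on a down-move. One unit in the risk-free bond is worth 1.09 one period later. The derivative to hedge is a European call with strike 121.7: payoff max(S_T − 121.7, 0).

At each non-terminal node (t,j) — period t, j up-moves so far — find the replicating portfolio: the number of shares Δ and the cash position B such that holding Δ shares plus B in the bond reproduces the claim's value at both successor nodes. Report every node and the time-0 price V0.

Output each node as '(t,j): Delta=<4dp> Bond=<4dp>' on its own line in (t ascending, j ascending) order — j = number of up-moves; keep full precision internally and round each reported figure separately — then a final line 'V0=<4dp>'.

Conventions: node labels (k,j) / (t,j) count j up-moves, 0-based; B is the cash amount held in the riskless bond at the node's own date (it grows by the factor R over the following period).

(0,0): Delta=0.9942 Bond=-85.1557
(1,0): Delta=0.9464 Bond=-85.9613
(1,1): Delta=0.9980 Bond=-93.5817
(2,0): Delta=0.6059 Bond=-53.6377
(2,1): Delta=0.9741 Bond=-98.1490
(2,2): Delta=1.0000 Bond=-102.4325
(3,0): Delta=0.0000 Bond=0.0000
(3,1): Delta=0.6552 Bond=-64.9612
(3,2): Delta=1.0000 Bond=-111.6514
(3,3): Delta=1.0000 Bond=-111.6514
V0=88.8224

Arbitrage-free pricing uses the up-move probability p* = (R−d)/(u−d) = 0.9000, discounting each step at R = 1.09.
Payoffs at expiry: V(4,0)=0.0000, V(4,1)=0.0000, V(4,2)=25.9052, V(4,3)=79.9072, V(4,4)=153.6659
(3,0): S=96.4894. Δ = (V_up−V_dn)/(S_up−S_dn) = (0.0000−0.0000)/(108.0681−79.1213) = 0.0000. V = [p*·0.0000 + (1−p*)·0.0000]/1.09 = 0.0000. B = V − Δ·S = 0.0000.
(3,1): S=131.7904. Δ = (V_up−V_dn)/(S_up−S_dn) = (25.9052−0.0000)/(147.6052−108.0681) = 0.6552. V = [p*·25.9052 + (1−p*)·0.0000]/1.09 = 21.3897. B = V − Δ·S = -64.9612.
(3,2): S=180.0064. Δ = (V_up−V_dn)/(S_up−S_dn) = (79.9072−25.9052)/(201.6072−147.6052) = 1.0000. V = [p*·79.9072 + (1−p*)·25.9052]/1.09 = 68.3550. B = V − Δ·S = -111.6514.
(3,3): S=245.8624. Δ = (V_up−V_dn)/(S_up−S_dn) = (153.6659−79.9072)/(275.3659−201.6072) = 1.0000. V = [p*·153.6659 + (1−p*)·79.9072]/1.09 = 134.2110. B = V − Δ·S = -111.6514.
(2,0): S=117.6700. Δ = (V_up−V_dn)/(S_up−S_dn) = (21.3897−0.0000)/(131.7904−96.4894) = 0.6059. V = [p*·21.3897 + (1−p*)·0.0000]/1.09 = 17.6612. B = V − Δ·S = -53.6377.
(2,1): S=160.7200. Δ = (V_up−V_dn)/(S_up−S_dn) = (68.3550−21.3897)/(180.0064−131.7904) = 0.9741. V = [p*·68.3550 + (1−p*)·21.3897]/1.09 = 58.4023. B = V − Δ·S = -98.1490.
(2,2): S=219.5200. Δ = (V_up−V_dn)/(S_up−S_dn) = (134.2110−68.3550)/(245.8624−180.0064) = 1.0000. V = [p*·134.2110 + (1−p*)·68.3550]/1.09 = 117.0875. B = V − Δ·S = -102.4325.
(1,0): S=143.5000. Δ = (V_up−V_dn)/(S_up−S_dn) = (58.4023−17.6612)/(160.7200−117.6700) = 0.9464. V = [p*·58.4023 + (1−p*)·17.6612]/1.09 = 49.8424. B = V − Δ·S = -85.9613.
(1,1): S=196.0000. Δ = (V_up−V_dn)/(S_up−S_dn) = (117.0875−58.4023)/(219.5200−160.7200) = 0.9980. V = [p*·117.0875 + (1−p*)·58.4023]/1.09 = 102.0358. B = V − Δ·S = -93.5817.
(0,0): S=175.0000. Δ = (V_up−V_dn)/(S_up−S_dn) = (102.0358−49.8424)/(196.0000−143.5000) = 0.9942. V = [p*·102.0358 + (1−p*)·49.8424]/1.09 = 88.8224. B = V − Δ·S = -85.1557.
Verification: the root portfolio costs Δ(0,0)·S0 + B(0,0) = 88.8224, matching V0.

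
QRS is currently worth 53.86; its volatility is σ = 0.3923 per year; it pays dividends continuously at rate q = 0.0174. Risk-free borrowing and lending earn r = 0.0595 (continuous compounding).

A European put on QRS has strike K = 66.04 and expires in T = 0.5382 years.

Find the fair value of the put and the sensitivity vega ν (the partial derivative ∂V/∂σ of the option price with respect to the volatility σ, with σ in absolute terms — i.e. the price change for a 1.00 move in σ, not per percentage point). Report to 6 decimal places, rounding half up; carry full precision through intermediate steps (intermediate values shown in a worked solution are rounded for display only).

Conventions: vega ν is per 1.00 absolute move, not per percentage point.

σ√T = 0.3923·√0.5382 = 0.287800
d₁ = (ln(S/K) + (r−q+σ²/2)T) / (σ√T) = (ln(53.86/66.04) + (0.0595−0.0174+0.3923²/2)·0.5382) / 0.287800 = (-0.203873 + 0.064073) / 0.287800 = -0.485755
d₂ = d₁ − σ√T = -0.485755 − 0.287800 = -0.773554
e^{−rT} = 0.968484
e^{−qT} = 0.990679
N(−d₁) = 0.686429,  N(−d₂) = 0.780403
Put price V = K·e^{−rT}·N(−d₂) − S·e^{−qT}·N(−d₁) = 49.913557 − 36.626485 = 13.287072
φ(d₁) = (1/√(2π))·e^{−d₁²/2} = 0.354546
ν = S·e^{−qT}·φ(d₁)·√T = 13.878537

price = 13.287072
ν = 13.878537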